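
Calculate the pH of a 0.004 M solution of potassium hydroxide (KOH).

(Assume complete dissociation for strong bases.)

[OH⁻] = 0.004 M for strong base. pOH = -log[OH⁻] = 2.40, pH = 14 - pOH

pH = 11.60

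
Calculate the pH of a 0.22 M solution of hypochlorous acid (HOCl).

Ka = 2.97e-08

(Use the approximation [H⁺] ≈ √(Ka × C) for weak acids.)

[H⁺] = √(Ka × C) = √(2.97e-08 × 0.22) = 8.0833e-05. pH = -log(8.0833e-05)

pH = 4.09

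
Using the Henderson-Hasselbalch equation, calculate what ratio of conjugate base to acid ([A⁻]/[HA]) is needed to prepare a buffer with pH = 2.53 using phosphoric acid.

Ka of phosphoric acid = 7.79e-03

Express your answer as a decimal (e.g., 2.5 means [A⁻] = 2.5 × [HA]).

pKa = -log(7.79e-03) = 2.1085. pH = pKa + log([A⁻]/[HA]), so log([A⁻]/[HA]) = pH − pKa = 2.53 − 2.1085 = 0.4215. [A⁻]/[HA] = 10^(0.4215) = 2.64

[A⁻]/[HA] = 2.64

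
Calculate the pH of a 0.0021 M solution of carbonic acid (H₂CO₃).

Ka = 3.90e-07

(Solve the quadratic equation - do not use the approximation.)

x² + Ka×x - Ka×C = 0. Using quadratic formula: [H⁺] = 2.8424e-05

pH = 4.55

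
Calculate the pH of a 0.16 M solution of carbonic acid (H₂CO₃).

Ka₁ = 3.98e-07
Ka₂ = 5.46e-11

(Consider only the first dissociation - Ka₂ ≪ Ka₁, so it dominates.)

First dissociation dominates. From Ka₁ = [H⁺][HA⁻]/[H₂A], x² + Ka₁·x − Ka₁·C = 0 with C = 0.16 M and Ka₁ = 3.98e-07. Solving: [H⁺] = (−Ka₁ + √(Ka₁² + 4·Ka₁·C)) / 2 = 2.5215e-04 M. pH = -log(2.5215e-04) = 3.60.

pH = 3.60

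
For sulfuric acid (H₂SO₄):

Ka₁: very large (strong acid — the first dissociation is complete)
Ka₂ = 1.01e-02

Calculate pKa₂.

pKa₂ = -log(Ka₂) = -log(1.01e-02) = 2.00.

pK_{a2} = 2.00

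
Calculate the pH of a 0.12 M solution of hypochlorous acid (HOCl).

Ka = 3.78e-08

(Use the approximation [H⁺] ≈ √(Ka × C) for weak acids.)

[H⁺] = √(Ka × C) = √(3.78e-08 × 0.12) = 6.7350e-05. pH = -log(6.7350e-05)

pH = 4.17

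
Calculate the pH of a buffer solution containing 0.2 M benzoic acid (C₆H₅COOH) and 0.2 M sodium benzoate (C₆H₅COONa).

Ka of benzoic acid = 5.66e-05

pKa = -log(5.66e-05) = 4.25. pH = pKa + log([A⁻]/[HA]) = 4.25 + log(0.2/0.2)

pH = 4.25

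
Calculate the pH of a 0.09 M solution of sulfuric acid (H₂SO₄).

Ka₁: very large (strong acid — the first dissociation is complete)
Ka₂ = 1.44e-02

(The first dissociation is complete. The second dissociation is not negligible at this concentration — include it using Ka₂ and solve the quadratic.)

First dissociation is complete: [H⁺]₀ = [HSO₄⁻]₀ = C = 0.09 M. Second dissociation HSO₄⁻ ⇌ H⁺ + SO₄²⁻: let x = [SO₄²⁻]. Ka₂ = (C + x)·x / (C − x) = 1.44e-02 → x² + (C + Ka₂)·x − Ka₂·C = 0 → x² + 0.10440·x − 1.296e-03 = 0. x = (−0.10440 + √(0.10440² + 4 × 1.296e-03)) / 2 = 1.1210e-02 M. [H⁺] = C + x = 0.09 + 1.1210e-02 = 1.0121e-01 M. pH = -log(1.0121e-01) = 0.99.

pH = 0.99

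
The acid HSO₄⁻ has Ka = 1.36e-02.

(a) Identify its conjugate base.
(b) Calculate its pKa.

(a) The conjugate base is formed by removing one H⁺ from HSO₄⁻, giving SO₄²⁻. (b) pKa = -log(Ka) = -log(1.36e-02) = 1.87.

Conjugate base: SO₄²⁻; pK_a = 1.87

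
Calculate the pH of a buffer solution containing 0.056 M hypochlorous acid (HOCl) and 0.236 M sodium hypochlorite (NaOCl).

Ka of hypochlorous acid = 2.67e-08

pKa = -log(2.67e-08) = 7.57. pH = pKa + log([A⁻]/[HA]) = 7.57 + log(0.236/0.056)

pH = 8.20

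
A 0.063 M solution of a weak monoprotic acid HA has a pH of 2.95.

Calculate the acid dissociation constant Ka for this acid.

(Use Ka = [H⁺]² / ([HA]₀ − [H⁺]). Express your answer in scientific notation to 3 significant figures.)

[H⁺] = 10^(−pH) = 10^(−2.95) = 1.122e-03 M. For HA ⇌ H⁺ + A⁻, Ka = [H⁺][A⁻]/[HA] = [H⁺]² / ([HA]₀ − [H⁺]) = (1.122e-03)² / (0.063 − 1.122e-03) = 2.03e-05.

K_a = 2.03e-05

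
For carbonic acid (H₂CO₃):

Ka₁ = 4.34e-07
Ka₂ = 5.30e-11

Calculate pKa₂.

pKa₂ = -log(Ka₂) = -log(5.30e-11) = 10.28.

pK_{a2} = 10.28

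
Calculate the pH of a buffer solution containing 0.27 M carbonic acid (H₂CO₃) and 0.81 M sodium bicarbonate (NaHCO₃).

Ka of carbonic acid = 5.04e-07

pKa = -log(5.04e-07) = 6.30. pH = pKa + log([A⁻]/[HA]) = 6.30 + log(0.81/0.27)

pH = 6.77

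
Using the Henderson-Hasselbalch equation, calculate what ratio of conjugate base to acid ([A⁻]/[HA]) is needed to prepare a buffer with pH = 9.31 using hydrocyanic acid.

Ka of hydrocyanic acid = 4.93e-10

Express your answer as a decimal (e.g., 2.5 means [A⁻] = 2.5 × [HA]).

pKa = -log(4.93e-10) = 9.3072. pH = pKa + log([A⁻]/[HA]), so log([A⁻]/[HA]) = pH − pKa = 9.31 − 9.3072 = 0.0028. [A⁻]/[HA] = 10^(0.0028) = 1.01

[A⁻]/[HA] = 1.01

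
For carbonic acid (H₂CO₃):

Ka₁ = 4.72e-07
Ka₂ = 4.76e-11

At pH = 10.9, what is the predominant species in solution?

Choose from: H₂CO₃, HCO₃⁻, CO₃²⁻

pKa₁ = 6.33, pKa₂ = 10.32. For a polyprotic acid the predominant species crosses at each pKa: below pKa_n the protonated form dominates, above it the deprotonated form does. At pH = 10.9, the predominant species is CO₃²⁻.

CO₃²⁻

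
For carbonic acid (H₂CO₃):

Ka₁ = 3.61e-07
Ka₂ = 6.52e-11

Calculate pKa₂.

pKa₂ = -log(Ka₂) = -log(6.52e-11) = 10.19.

pK_{a2} = 10.19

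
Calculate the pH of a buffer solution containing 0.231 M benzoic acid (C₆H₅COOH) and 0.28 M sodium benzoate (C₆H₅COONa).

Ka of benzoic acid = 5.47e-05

pKa = -log(5.47e-05) = 4.26. pH = pKa + log([A⁻]/[HA]) = 4.26 + log(0.28/0.231)

pH = 4.35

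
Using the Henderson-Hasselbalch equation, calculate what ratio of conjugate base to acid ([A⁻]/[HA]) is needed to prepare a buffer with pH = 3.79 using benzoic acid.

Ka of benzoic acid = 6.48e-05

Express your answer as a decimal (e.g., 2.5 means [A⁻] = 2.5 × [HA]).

pKa = -log(6.48e-05) = 4.1884. pH = pKa + log([A⁻]/[HA]), so log([A⁻]/[HA]) = pH − pKa = 3.79 − 4.1884 = -0.3984. [A⁻]/[HA] = 10^(-0.3984) = 0.400

[A⁻]/[HA] = 0.400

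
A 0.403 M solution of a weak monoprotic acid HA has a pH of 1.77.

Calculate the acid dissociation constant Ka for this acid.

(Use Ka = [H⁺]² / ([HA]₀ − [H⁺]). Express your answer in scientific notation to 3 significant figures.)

[H⁺] = 10^(−pH) = 10^(−1.77) = 1.698e-02 M. For HA ⇌ H⁺ + A⁻, Ka = [H⁺][A⁻]/[HA] = [H⁺]² / ([HA]₀ − [H⁺]) = (1.698e-02)² / (0.403 − 1.698e-02) = 7.47e-04.

K_a = 7.47e-04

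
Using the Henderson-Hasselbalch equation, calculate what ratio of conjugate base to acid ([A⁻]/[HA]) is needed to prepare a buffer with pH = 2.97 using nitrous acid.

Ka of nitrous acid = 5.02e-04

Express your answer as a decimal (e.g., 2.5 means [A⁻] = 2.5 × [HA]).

pKa = -log(5.02e-04) = 3.2993. pH = pKa + log([A⁻]/[HA]), so log([A⁻]/[HA]) = pH − pKa = 2.97 − 3.2993 = -0.3293. [A⁻]/[HA] = 10^(-0.3293) = 0.468

[A⁻]/[HA] = 0.468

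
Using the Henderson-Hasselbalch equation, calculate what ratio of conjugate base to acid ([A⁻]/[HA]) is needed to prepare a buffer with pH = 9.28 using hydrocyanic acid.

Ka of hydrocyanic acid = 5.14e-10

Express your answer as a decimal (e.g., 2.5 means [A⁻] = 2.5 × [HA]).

pKa = -log(5.14e-10) = 9.2890. pH = pKa + log([A⁻]/[HA]), so log([A⁻]/[HA]) = pH − pKa = 9.28 − 9.2890 = -0.0090. [A⁻]/[HA] = 10^(-0.0090) = 0.979

[A⁻]/[HA] = 0.979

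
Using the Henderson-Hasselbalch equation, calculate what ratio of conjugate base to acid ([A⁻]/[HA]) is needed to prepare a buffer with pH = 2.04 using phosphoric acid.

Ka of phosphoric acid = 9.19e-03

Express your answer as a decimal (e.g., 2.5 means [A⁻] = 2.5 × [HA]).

pKa = -log(9.19e-03) = 2.0367. pH = pKa + log([A⁻]/[HA]), so log([A⁻]/[HA]) = pH − pKa = 2.04 − 2.0367 = 0.0033. [A⁻]/[HA] = 10^(0.0033) = 1.01

[A⁻]/[HA] = 1.01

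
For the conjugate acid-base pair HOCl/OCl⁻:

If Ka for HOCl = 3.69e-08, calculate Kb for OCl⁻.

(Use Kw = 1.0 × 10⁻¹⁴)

For a conjugate pair Ka × Kb = Kw, so Kb = Kw/Ka = 1.0 × 10⁻¹⁴ / 3.69e-08 = 2.71e-07.

K_b = 2.71e-07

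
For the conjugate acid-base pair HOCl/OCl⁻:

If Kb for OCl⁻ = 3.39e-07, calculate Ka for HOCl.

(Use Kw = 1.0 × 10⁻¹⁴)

For a conjugate pair Ka × Kb = Kw, so Ka = Kw/Kb = 1.0 × 10⁻¹⁴ / 3.39e-07 = 2.95e-08.

K_a = 2.95e-08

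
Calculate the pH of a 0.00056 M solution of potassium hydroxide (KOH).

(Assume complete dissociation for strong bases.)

[OH⁻] = 0.00056 M for strong base. pOH = -log[OH⁻] = 3.25, pH = 14 - pOH

pH = 10.75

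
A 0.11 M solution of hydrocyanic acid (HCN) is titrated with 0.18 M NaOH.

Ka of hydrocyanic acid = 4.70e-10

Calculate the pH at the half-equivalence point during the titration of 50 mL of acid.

At half-equivalence [HA] = [A⁻], so Henderson-Hasselbalch gives pH = pKa = -log(4.70e-10) = 9.33.

pH = pKa = 9.33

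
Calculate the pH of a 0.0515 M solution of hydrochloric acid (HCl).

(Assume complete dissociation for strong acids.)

[H⁺] = 0.0515 M for strong acid. pH = -log[H⁺] = -log(0.0515)

pH = 1.29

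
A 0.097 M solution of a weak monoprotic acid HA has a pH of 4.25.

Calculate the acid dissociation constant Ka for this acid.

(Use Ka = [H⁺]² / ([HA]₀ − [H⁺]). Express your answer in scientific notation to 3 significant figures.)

[H⁺] = 10^(−pH) = 10^(−4.25) = 5.623e-05 M. For HA ⇌ H⁺ + A⁻, Ka = [H⁺][A⁻]/[HA] = [H⁺]² / ([HA]₀ − [H⁺]) = (5.623e-05)² / (0.097 − 5.623e-05) = 3.26e-08.

K_a = 3.26e-08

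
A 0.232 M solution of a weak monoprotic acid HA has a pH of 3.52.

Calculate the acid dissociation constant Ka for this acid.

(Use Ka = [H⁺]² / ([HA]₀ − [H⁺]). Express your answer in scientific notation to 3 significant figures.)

[H⁺] = 10^(−pH) = 10^(−3.52) = 3.020e-04 M. For HA ⇌ H⁺ + A⁻, Ka = [H⁺][A⁻]/[HA] = [H⁺]² / ([HA]₀ − [H⁺]) = (3.020e-04)² / (0.232 − 3.020e-04) = 3.94e-07.

K_a = 3.94e-07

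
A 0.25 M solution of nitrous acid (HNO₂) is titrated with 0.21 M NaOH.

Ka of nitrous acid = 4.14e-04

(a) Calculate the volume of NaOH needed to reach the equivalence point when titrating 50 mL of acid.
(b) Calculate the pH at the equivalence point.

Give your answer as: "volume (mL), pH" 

moles acid = 0.25 × 50/1000 = 0.0125 mol; V_base = moles/0.21 × 1000 = 59.5 mL. At equivalence only the conjugate base is present: [A⁻] = 0.0125/0.110 = 1.1413e-01 M. Kb = Kw/Ka = 2.42e-11; [OH⁻] = √(Kb × [A⁻]) = 1.6604e-06; pOH = 5.78; pH = 14 - pOH = 8.22.

V = 59.5 mL, pH = 8.22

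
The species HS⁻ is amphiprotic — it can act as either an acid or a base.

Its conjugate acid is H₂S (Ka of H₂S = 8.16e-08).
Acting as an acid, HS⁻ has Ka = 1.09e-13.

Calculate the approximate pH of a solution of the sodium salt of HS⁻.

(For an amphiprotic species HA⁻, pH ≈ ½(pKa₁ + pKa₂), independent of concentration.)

pKa₁ = -log(8.16e-08) = 7.09; pKa₂ = -log(1.09e-13) = 12.96. For an amphiprotic species, pH ≈ ½(pKa₁ + pKa₂) = ½(7.09 + 12.96) = 10.03.

pH = 10.03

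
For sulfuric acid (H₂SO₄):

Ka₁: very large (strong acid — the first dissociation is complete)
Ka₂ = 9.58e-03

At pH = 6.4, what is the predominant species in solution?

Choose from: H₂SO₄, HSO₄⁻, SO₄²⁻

The first dissociation is complete, so H₂SO₄ itself is never the predominant species in water; pKa₂ = -log(9.58e-03) = 2.02. For a polyprotic acid the predominant species crosses at each pKa: below pKa_n the protonated form dominates, above it the deprotonated form does. At pH = 6.4, the predominant species is SO₄²⁻.

SO₄²⁻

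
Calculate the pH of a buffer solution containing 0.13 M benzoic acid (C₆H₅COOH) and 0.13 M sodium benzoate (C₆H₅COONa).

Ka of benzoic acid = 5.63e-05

pKa = -log(5.63e-05) = 4.25. pH = pKa + log([A⁻]/[HA]) = 4.25 + log(0.13/0.13)

pH = 4.25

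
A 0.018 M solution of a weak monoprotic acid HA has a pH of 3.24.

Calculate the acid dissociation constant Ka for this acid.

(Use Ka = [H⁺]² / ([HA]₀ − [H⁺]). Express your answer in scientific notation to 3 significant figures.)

[H⁺] = 10^(−pH) = 10^(−3.24) = 5.754e-04 M. For HA ⇌ H⁺ + A⁻, Ka = [H⁺][A⁻]/[HA] = [H⁺]² / ([HA]₀ − [H⁺]) = (5.754e-04)² / (0.018 − 5.754e-04) = 1.90e-05.

K_a = 1.90e-05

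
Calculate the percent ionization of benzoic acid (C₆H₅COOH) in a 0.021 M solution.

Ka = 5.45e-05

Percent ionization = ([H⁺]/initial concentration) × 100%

Using Ka equilibrium: x² + Ka×x - Ka×C = 0. Solving: [H⁺] = 1.0429e-03. Percent = (1.0429e-03/0.021) × 100

Percent ionization = 4.97%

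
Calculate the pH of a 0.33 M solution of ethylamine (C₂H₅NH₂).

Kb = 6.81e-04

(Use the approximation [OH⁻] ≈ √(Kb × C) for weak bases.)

[OH⁻] = √(Kb × C) = √(6.81e-04 × 0.33) = 1.4991e-02. pOH = 1.82, pH = 14 - pOH

pH = 12.18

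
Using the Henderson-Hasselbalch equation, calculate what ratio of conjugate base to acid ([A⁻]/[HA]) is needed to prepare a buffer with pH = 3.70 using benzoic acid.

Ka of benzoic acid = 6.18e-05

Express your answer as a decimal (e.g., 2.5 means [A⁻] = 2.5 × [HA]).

pKa = -log(6.18e-05) = 4.2090. pH = pKa + log([A⁻]/[HA]), so log([A⁻]/[HA]) = pH − pKa = 3.70 − 4.2090 = -0.5090. [A⁻]/[HA] = 10^(-0.5090) = 0.310

[A⁻]/[HA] = 0.310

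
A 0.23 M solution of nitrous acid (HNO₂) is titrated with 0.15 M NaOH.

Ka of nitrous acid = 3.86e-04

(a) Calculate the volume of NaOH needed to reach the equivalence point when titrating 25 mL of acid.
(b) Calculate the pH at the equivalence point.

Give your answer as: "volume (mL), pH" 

moles acid = 0.23 × 25/1000 = 0.00575 mol; V_base = moles/0.15 × 1000 = 38.3 mL. At equivalence only the conjugate base is present: [A⁻] = 0.00575/0.063 = 9.0789e-02 M. Kb = Kw/Ka = 2.59e-11; [OH⁻] = √(Kb × [A⁻]) = 1.5336e-06; pOH = 5.81; pH = 14 - pOH = 8.19.

V = 38.3 mL, pH = 8.19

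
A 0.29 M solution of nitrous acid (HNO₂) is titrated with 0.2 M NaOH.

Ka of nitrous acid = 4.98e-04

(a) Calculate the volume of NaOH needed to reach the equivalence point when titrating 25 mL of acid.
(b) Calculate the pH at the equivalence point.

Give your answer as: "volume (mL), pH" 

moles acid = 0.29 × 25/1000 = 0.00725 mol; V_base = moles/0.2 × 1000 = 36.2 mL. At equivalence only the conjugate base is present: [A⁻] = 0.00725/0.061 = 1.1837e-01 M. Kb = Kw/Ka = 2.01e-11; [OH⁻] = √(Kb × [A⁻]) = 1.5417e-06; pOH = 5.81; pH = 14 - pOH = 8.19.

V = 36.2 mL, pH = 8.19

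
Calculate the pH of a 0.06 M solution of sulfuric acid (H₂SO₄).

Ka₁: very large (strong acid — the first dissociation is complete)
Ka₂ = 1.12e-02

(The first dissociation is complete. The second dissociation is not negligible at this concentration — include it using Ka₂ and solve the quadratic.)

First dissociation is complete: [H⁺]₀ = [HSO₄⁻]₀ = C = 0.06 M. Second dissociation HSO₄⁻ ⇌ H⁺ + SO₄²⁻: let x = [SO₄²⁻]. Ka₂ = (C + x)·x / (C − x) = 1.12e-02 → x² + (C + Ka₂)·x − Ka₂·C = 0 → x² + 0.07120·x − 6.720e-04 = 0. x = (−0.07120 + √(0.07120² + 4 × 6.720e-04)) / 2 = 8.4382e-03 M. [H⁺] = C + x = 0.06 + 8.4382e-03 = 6.8438e-02 M. pH = -log(6.8438e-02) = 1.16.

pH = 1.16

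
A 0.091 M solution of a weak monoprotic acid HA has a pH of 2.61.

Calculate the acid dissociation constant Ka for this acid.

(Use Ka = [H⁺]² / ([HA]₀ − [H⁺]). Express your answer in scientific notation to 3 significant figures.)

[H⁺] = 10^(−pH) = 10^(−2.61) = 2.455e-03 M. For HA ⇌ H⁺ + A⁻, Ka = [H⁺][A⁻]/[HA] = [H⁺]² / ([HA]₀ − [H⁺]) = (2.455e-03)² / (0.091 − 2.455e-03) = 6.81e-05.

K_a = 6.81e-05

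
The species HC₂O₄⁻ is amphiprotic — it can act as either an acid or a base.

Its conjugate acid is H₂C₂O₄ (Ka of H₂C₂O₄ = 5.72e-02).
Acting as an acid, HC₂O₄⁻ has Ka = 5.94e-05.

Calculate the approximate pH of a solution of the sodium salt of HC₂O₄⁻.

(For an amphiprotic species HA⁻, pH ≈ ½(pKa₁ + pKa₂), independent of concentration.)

pKa₁ = -log(5.72e-02) = 1.24; pKa₂ = -log(5.94e-05) = 4.23. For an amphiprotic species, pH ≈ ½(pKa₁ + pKa₂) = ½(1.24 + 4.23) = 2.73.

pH = 2.73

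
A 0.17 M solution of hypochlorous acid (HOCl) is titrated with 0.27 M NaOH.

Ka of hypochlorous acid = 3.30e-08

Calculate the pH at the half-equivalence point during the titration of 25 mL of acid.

At half-equivalence [HA] = [A⁻], so Henderson-Hasselbalch gives pH = pKa = -log(3.30e-08) = 7.48.

pH = pKa = 7.48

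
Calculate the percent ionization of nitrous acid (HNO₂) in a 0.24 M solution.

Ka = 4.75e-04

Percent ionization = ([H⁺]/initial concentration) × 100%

Using Ka equilibrium: x² + Ka×x - Ka×C = 0. Solving: [H⁺] = 1.0442e-02. Percent = (1.0442e-02/0.24) × 100

Percent ionization = 4.35%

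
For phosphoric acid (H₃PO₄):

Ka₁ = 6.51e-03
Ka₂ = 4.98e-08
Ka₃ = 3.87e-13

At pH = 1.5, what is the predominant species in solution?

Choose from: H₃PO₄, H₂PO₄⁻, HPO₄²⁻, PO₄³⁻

pKa₁ = 2.19, pKa₂ = 7.30, pKa₃ = 12.41. For a polyprotic acid the predominant species crosses at each pKa: below pKa_n the protonated form dominates, above it the deprotonated form does. At pH = 1.5, the predominant species is H₃PO₄.

H₃PO₄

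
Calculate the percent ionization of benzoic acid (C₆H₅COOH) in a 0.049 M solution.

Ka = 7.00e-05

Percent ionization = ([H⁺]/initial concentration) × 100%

Using Ka equilibrium: x² + Ka×x - Ka×C = 0. Solving: [H⁺] = 1.8174e-03. Percent = (1.8174e-03/0.049) × 100

Percent ionization = 3.71%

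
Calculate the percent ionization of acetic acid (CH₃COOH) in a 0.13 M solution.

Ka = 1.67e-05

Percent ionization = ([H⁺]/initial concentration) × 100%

Using Ka equilibrium: x² + Ka×x - Ka×C = 0. Solving: [H⁺] = 1.4651e-03. Percent = (1.4651e-03/0.13) × 100

Percent ionization = 1.13%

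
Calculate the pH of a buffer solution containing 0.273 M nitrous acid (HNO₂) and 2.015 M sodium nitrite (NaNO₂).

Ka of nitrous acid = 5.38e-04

pKa = -log(5.38e-04) = 3.27. pH = pKa + log([A⁻]/[HA]) = 3.27 + log(2.015/0.273)

pH = 4.14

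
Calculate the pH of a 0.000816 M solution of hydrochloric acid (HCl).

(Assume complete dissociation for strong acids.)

[H⁺] = 0.000816 M for strong acid. pH = -log[H⁺] = -log(0.000816)

pH = 3.09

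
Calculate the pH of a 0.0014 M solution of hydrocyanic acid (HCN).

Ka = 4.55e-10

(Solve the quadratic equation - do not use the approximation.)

x² + Ka×x - Ka×C = 0. Using quadratic formula: [H⁺] = 7.9790e-07

pH = 6.10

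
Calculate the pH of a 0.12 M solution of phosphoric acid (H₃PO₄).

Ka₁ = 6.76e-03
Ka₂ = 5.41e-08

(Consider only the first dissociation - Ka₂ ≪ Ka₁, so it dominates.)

First dissociation dominates. From Ka₁ = [H⁺][HA⁻]/[H₂A], x² + Ka₁·x − Ka₁·C = 0 with C = 0.12 M and Ka₁ = 6.76e-03. Solving: [H⁺] = (−Ka₁ + √(Ka₁² + 4·Ka₁·C)) / 2 = 2.5301e-02 M. pH = -log(2.5301e-02) = 1.60.

pH = 1.60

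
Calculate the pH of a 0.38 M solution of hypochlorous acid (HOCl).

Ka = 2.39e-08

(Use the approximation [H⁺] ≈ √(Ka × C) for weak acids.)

[H⁺] = √(Ka × C) = √(2.39e-08 × 0.38) = 9.5300e-05. pH = -log(9.5300e-05)

pH = 4.02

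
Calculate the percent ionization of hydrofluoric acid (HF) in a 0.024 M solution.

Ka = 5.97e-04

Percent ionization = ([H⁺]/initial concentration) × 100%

Using Ka equilibrium: x² + Ka×x - Ka×C = 0. Solving: [H⁺] = 3.4985e-03. Percent = (3.4985e-03/0.024) × 100

Percent ionization = 14.6%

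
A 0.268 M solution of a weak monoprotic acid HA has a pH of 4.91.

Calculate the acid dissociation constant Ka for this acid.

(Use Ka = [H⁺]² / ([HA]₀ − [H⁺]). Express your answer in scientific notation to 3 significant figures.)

[H⁺] = 10^(−pH) = 10^(−4.91) = 1.230e-05 M. For HA ⇌ H⁺ + A⁻, Ka = [H⁺][A⁻]/[HA] = [H⁺]² / ([HA]₀ − [H⁺]) = (1.230e-05)² / (0.268 − 1.230e-05) = 5.65e-10.

K_a = 5.65e-10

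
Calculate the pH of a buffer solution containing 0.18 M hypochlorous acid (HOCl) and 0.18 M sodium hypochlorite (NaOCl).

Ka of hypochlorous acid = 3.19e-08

pKa = -log(3.19e-08) = 7.50. pH = pKa + log([A⁻]/[HA]) = 7.50 + log(0.18/0.18)

pH = 7.50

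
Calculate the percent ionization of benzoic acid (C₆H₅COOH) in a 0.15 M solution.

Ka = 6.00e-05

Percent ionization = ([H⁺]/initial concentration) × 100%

Using Ka equilibrium: x² + Ka×x - Ka×C = 0. Solving: [H⁺] = 2.9701e-03. Percent = (2.9701e-03/0.15) × 100

Percent ionization = 1.98%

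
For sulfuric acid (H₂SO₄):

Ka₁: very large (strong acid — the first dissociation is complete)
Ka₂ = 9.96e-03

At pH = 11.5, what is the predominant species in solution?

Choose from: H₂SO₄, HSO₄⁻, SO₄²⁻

The first dissociation is complete, so H₂SO₄ itself is never the predominant species in water; pKa₂ = -log(9.96e-03) = 2.00. For a polyprotic acid the predominant species crosses at each pKa: below pKa_n the protonated form dominates, above it the deprotonated form does. At pH = 11.5, the predominant species is SO₄²⁻.

SO₄²⁻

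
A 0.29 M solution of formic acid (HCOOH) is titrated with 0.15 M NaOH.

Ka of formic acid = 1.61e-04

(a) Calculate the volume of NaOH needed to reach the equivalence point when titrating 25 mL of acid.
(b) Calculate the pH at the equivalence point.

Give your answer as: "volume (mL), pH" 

moles acid = 0.29 × 25/1000 = 0.00725 mol; V_base = moles/0.15 × 1000 = 48.3 mL. At equivalence only the conjugate base is present: [A⁻] = 0.00725/0.073 = 9.8864e-02 M. Kb = Kw/Ka = 6.21e-11; [OH⁻] = √(Kb × [A⁻]) = 2.4780e-06; pOH = 5.61; pH = 14 - pOH = 8.39.

V = 48.3 mL, pH = 8.39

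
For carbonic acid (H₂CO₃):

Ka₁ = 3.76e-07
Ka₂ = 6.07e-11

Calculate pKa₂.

pKa₂ = -log(Ka₂) = -log(6.07e-11) = 10.22.

pK_{a2} = 10.22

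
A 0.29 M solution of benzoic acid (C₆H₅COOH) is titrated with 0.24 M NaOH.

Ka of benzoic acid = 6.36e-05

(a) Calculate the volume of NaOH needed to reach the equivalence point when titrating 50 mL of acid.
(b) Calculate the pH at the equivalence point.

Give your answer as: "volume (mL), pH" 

moles acid = 0.29 × 50/1000 = 0.0145 mol; V_base = moles/0.24 × 1000 = 60.4 mL. At equivalence only the conjugate base is present: [A⁻] = 0.0145/0.110 = 1.3132e-01 M. Kb = Kw/Ka = 1.57e-10; [OH⁻] = √(Kb × [A⁻]) = 4.5440e-06; pOH = 5.34; pH = 14 - pOH = 8.66.

V = 60.4 mL, pH = 8.66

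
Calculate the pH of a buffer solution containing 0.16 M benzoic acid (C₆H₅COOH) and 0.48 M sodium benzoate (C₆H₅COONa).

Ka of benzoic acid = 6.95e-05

pKa = -log(6.95e-05) = 4.16. pH = pKa + log([A⁻]/[HA]) = 4.16 + log(0.48/0.16)

pH = 4.64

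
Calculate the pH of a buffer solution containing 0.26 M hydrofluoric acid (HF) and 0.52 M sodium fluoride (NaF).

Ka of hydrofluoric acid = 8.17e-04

pKa = -log(8.17e-04) = 3.09. pH = pKa + log([A⁻]/[HA]) = 3.09 + log(0.52/0.26)

pH = 3.39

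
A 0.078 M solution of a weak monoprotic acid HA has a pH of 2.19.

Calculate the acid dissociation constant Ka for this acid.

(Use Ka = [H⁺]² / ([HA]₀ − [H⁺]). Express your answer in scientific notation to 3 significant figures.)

[H⁺] = 10^(−pH) = 10^(−2.19) = 6.457e-03 M. For HA ⇌ H⁺ + A⁻, Ka = [H⁺][A⁻]/[HA] = [H⁺]² / ([HA]₀ − [H⁺]) = (6.457e-03)² / (0.078 − 6.457e-03) = 5.83e-04.

K_a = 5.83e-04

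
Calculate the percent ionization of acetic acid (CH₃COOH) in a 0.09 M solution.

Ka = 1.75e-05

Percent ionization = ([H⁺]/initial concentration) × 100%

Using Ka equilibrium: x² + Ka×x - Ka×C = 0. Solving: [H⁺] = 1.2463e-03. Percent = (1.2463e-03/0.09) × 100

Percent ionization = 1.38%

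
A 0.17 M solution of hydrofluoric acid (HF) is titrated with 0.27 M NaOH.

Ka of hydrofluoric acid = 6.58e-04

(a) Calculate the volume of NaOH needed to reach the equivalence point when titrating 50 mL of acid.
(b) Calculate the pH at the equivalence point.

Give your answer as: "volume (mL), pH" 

moles acid = 0.17 × 50/1000 = 0.0085 mol; V_base = moles/0.27 × 1000 = 31.5 mL. At equivalence only the conjugate base is present: [A⁻] = 0.0085/0.081 = 1.0432e-01 M. Kb = Kw/Ka = 1.52e-11; [OH⁻] = √(Kb × [A⁻]) = 1.2591e-06; pOH = 5.90; pH = 14 - pOH = 8.10.

V = 31.5 mL, pH = 8.10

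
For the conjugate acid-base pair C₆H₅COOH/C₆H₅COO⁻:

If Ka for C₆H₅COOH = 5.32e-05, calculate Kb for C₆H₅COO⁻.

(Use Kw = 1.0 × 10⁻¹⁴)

For a conjugate pair Ka × Kb = Kw, so Kb = Kw/Ka = 1.0 × 10⁻¹⁴ / 5.32e-05 = 1.88e-10.

K_b = 1.88e-10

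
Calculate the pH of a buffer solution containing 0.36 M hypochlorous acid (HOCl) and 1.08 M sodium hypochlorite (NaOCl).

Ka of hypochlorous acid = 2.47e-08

pKa = -log(2.47e-08) = 7.61. pH = pKa + log([A⁻]/[HA]) = 7.61 + log(1.08/0.36)

pH = 8.08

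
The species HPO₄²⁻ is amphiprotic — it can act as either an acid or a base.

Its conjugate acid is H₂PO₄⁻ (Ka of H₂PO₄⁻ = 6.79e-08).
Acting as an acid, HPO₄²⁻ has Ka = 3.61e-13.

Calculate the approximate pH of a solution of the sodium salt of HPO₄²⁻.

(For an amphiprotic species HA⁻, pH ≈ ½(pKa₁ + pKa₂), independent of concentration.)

pKa₁ = -log(6.79e-08) = 7.17; pKa₂ = -log(3.61e-13) = 12.44. For an amphiprotic species, pH ≈ ½(pKa₁ + pKa₂) = ½(7.17 + 12.44) = 9.81.

pH = 9.81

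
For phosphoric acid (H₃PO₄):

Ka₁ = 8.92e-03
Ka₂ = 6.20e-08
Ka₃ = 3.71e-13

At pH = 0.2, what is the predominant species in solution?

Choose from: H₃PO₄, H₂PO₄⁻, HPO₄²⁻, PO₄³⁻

pKa₁ = 2.05, pKa₂ = 7.21, pKa₃ = 12.43. For a polyprotic acid the predominant species crosses at each pKa: below pKa_n the protonated form dominates, above it the deprotonated form does. At pH = 0.2, the predominant species is H₃PO₄.

H₃PO₄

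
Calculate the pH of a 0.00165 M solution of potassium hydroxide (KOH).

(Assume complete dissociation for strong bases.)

[OH⁻] = 0.00165 M for strong base. pOH = -log[OH⁻] = 2.78, pH = 14 - pOH

pH = 11.22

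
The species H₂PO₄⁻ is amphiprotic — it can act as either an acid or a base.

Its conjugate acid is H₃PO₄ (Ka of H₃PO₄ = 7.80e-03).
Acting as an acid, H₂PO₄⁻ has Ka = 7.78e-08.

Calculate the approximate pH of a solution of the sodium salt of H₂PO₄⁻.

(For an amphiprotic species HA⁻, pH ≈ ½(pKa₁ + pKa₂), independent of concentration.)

pKa₁ = -log(7.80e-03) = 2.11; pKa₂ = -log(7.78e-08) = 7.11. For an amphiprotic species, pH ≈ ½(pKa₁ + pKa₂) = ½(2.11 + 7.11) = 4.61.

pH = 4.61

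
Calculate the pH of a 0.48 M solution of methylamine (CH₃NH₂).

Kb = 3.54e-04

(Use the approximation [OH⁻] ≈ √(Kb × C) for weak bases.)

[OH⁻] = √(Kb × C) = √(3.54e-04 × 0.48) = 1.3035e-02. pOH = 1.88, pH = 14 - pOH

pH = 12.12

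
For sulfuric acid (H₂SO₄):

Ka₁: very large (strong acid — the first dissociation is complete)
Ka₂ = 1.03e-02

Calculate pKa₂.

pKa₂ = -log(Ka₂) = -log(1.03e-02) = 1.99.

pK_{a2} = 1.99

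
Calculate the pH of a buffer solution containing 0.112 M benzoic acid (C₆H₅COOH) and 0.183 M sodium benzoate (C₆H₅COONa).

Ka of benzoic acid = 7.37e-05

pKa = -log(7.37e-05) = 4.13. pH = pKa + log([A⁻]/[HA]) = 4.13 + log(0.183/0.112)

pH = 4.35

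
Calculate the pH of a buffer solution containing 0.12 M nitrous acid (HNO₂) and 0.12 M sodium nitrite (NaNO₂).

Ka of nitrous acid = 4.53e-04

pKa = -log(4.53e-04) = 3.34. pH = pKa + log([A⁻]/[HA]) = 3.34 + log(0.12/0.12)

pH = 3.34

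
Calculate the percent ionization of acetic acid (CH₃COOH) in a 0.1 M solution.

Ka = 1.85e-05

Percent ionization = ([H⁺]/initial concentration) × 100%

Using Ka equilibrium: x² + Ka×x - Ka×C = 0. Solving: [H⁺] = 1.3509e-03. Percent = (1.3509e-03/0.1) × 100

Percent ionization = 1.35%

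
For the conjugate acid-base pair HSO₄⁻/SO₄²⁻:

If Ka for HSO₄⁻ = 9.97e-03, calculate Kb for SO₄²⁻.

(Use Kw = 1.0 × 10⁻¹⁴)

For a conjugate pair Ka × Kb = Kw, so Kb = Kw/Ka = 1.0 × 10⁻¹⁴ / 9.97e-03 = 1.00e-12.

K_b = 1.00e-12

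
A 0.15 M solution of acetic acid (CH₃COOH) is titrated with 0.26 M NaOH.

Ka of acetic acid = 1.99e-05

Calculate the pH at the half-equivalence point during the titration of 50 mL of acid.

At half-equivalence [HA] = [A⁻], so Henderson-Hasselbalch gives pH = pKa = -log(1.99e-05) = 4.70.

pH = pKa = 4.70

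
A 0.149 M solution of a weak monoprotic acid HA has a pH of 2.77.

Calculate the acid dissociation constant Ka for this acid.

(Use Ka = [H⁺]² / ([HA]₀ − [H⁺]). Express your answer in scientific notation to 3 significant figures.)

[H⁺] = 10^(−pH) = 10^(−2.77) = 1.698e-03 M. For HA ⇌ H⁺ + A⁻, Ka = [H⁺][A⁻]/[HA] = [H⁺]² / ([HA]₀ − [H⁺]) = (1.698e-03)² / (0.149 − 1.698e-03) = 1.96e-05.

K_a = 1.96e-05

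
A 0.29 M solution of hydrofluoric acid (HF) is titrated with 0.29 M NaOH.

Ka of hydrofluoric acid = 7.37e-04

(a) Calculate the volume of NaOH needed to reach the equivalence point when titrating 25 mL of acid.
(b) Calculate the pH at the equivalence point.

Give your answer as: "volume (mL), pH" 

moles acid = 0.29 × 25/1000 = 0.00725 mol; V_base = moles/0.29 × 1000 = 25.0 mL. At equivalence only the conjugate base is present: [A⁻] = 0.00725/0.050 = 1.4500e-01 M. Kb = Kw/Ka = 1.36e-11; [OH⁻] = √(Kb × [A⁻]) = 1.4027e-06; pOH = 5.85; pH = 14 - pOH = 8.15.

V = 25.0 mL, pH = 8.15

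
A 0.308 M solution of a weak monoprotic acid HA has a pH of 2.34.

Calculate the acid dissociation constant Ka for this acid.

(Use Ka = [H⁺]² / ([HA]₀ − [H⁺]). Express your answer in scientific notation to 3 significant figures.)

[H⁺] = 10^(−pH) = 10^(−2.34) = 4.571e-03 M. For HA ⇌ H⁺ + A⁻, Ka = [H⁺][A⁻]/[HA] = [H⁺]² / ([HA]₀ − [H⁺]) = (4.571e-03)² / (0.308 − 4.571e-03) = 6.89e-05.

K_a = 6.89e-05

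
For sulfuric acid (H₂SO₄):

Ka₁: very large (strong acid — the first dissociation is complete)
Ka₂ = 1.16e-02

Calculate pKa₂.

pKa₂ = -log(Ka₂) = -log(1.16e-02) = 1.94.

pK_{a2} = 1.94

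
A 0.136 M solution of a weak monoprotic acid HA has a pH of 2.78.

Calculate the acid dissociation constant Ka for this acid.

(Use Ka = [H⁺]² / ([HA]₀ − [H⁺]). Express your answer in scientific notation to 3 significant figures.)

[H⁺] = 10^(−pH) = 10^(−2.78) = 1.660e-03 M. For HA ⇌ H⁺ + A⁻, Ka = [H⁺][A⁻]/[HA] = [H⁺]² / ([HA]₀ − [H⁺]) = (1.660e-03)² / (0.136 − 1.660e-03) = 2.05e-05.

K_a = 2.05e-05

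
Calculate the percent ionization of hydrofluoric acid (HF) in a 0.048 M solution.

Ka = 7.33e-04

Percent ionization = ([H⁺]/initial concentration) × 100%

Using Ka equilibrium: x² + Ka×x - Ka×C = 0. Solving: [H⁺] = 5.5764e-03. Percent = (5.5764e-03/0.048) × 100

Percent ionization = 11.6%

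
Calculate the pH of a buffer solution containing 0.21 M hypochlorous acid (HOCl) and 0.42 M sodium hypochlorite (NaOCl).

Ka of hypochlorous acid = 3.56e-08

pKa = -log(3.56e-08) = 7.45. pH = pKa + log([A⁻]/[HA]) = 7.45 + log(0.42/0.21)

pH = 7.75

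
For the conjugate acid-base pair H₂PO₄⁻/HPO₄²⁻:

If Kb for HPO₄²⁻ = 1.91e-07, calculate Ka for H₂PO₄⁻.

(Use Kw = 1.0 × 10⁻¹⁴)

For a conjugate pair Ka × Kb = Kw, so Ka = Kw/Kb = 1.0 × 10⁻¹⁴ / 1.91e-07 = 5.24e-08.

K_a = 5.24e-08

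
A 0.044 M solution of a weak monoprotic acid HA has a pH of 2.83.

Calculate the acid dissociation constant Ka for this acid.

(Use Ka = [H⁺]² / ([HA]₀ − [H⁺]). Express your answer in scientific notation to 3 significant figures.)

[H⁺] = 10^(−pH) = 10^(−2.83) = 1.479e-03 M. For HA ⇌ H⁺ + A⁻, Ka = [H⁺][A⁻]/[HA] = [H⁺]² / ([HA]₀ − [H⁺]) = (1.479e-03)² / (0.044 − 1.479e-03) = 5.15e-05.

K_a = 5.15e-05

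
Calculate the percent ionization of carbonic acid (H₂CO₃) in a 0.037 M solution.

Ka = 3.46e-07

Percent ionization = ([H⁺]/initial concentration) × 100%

Using Ka equilibrium: x² + Ka×x - Ka×C = 0. Solving: [H⁺] = 1.1297e-04. Percent = (1.1297e-04/0.037) × 100

Percent ionization = 0.305%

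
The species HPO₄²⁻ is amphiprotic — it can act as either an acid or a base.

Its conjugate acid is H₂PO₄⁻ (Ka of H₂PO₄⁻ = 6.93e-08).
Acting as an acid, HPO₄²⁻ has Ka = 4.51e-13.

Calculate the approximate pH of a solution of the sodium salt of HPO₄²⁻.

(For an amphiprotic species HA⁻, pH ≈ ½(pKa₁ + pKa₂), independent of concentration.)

pKa₁ = -log(6.93e-08) = 7.16; pKa₂ = -log(4.51e-13) = 12.35. For an amphiprotic species, pH ≈ ½(pKa₁ + pKa₂) = ½(7.16 + 12.35) = 9.75.

pH = 9.75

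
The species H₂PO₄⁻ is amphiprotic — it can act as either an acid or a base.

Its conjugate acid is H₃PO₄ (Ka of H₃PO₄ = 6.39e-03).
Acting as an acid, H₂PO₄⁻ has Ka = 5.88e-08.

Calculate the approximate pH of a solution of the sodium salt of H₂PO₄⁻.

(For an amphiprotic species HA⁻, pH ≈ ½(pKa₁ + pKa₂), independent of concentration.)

pKa₁ = -log(6.39e-03) = 2.19; pKa₂ = -log(5.88e-08) = 7.23. For an amphiprotic species, pH ≈ ½(pKa₁ + pKa₂) = ½(2.19 + 7.23) = 4.71.

pH = 4.71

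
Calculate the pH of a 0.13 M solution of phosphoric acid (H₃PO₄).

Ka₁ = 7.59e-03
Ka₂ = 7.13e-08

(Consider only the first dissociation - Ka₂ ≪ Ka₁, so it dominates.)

First dissociation dominates. From Ka₁ = [H⁺][HA⁻]/[H₂A], x² + Ka₁·x − Ka₁·C = 0 with C = 0.13 M and Ka₁ = 7.59e-03. Solving: [H⁺] = (−Ka₁ + √(Ka₁² + 4·Ka₁·C)) / 2 = 2.7845e-02 M. pH = -log(2.7845e-02) = 1.56.

pH = 1.56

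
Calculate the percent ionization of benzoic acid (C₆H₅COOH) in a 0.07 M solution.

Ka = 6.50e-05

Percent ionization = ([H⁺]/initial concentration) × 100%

Using Ka equilibrium: x² + Ka×x - Ka×C = 0. Solving: [H⁺] = 2.1008e-03. Percent = (2.1008e-03/0.07) × 100

Percent ionization = 3%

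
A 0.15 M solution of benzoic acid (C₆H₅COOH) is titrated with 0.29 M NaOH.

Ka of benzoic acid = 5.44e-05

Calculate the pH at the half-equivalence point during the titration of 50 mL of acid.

At half-equivalence [HA] = [A⁻], so Henderson-Hasselbalch gives pH = pKa = -log(5.44e-05) = 4.26.

pH = pKa = 4.26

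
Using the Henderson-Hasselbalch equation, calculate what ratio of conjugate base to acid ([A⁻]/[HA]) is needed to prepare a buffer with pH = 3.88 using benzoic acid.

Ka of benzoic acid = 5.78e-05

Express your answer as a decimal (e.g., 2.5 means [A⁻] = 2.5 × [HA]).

pKa = -log(5.78e-05) = 4.2381. pH = pKa + log([A⁻]/[HA]), so log([A⁻]/[HA]) = pH − pKa = 3.88 − 4.2381 = -0.3581. [A⁻]/[HA] = 10^(-0.3581) = 0.438

[A⁻]/[HA] = 0.438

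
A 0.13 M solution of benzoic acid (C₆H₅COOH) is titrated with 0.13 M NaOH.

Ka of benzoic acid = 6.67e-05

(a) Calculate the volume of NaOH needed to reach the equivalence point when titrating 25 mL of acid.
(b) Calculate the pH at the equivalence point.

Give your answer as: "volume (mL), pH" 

moles acid = 0.13 × 25/1000 = 0.00325 mol; V_base = moles/0.13 × 1000 = 25.0 mL. At equivalence only the conjugate base is present: [A⁻] = 0.00325/0.050 = 6.5000e-02 M. Kb = Kw/Ka = 1.50e-10; [OH⁻] = √(Kb × [A⁻]) = 3.1217e-06; pOH = 5.51; pH = 14 - pOH = 8.49.

V = 25.0 mL, pH = 8.49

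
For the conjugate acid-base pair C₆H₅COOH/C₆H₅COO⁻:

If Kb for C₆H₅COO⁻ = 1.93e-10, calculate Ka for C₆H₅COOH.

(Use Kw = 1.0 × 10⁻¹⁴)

For a conjugate pair Ka × Kb = Kw, so Ka = Kw/Kb = 1.0 × 10⁻¹⁴ / 1.93e-10 = 5.18e-05.

K_a = 5.18e-05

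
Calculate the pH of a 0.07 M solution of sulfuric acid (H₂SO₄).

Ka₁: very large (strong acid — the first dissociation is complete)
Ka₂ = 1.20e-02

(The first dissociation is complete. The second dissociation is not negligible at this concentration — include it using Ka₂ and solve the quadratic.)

First dissociation is complete: [H⁺]₀ = [HSO₄⁻]₀ = C = 0.07 M. Second dissociation HSO₄⁻ ⇌ H⁺ + SO₄²⁻: let x = [SO₄²⁻]. Ka₂ = (C + x)·x / (C − x) = 1.20e-02 → x² + (C + Ka₂)·x − Ka₂·C = 0 → x² + 0.08200·x − 8.400e-04 = 0. x = (−0.08200 + √(0.08200² + 4 × 8.400e-04)) / 2 = 9.2096e-03 M. [H⁺] = C + x = 0.07 + 9.2096e-03 = 7.9210e-02 M. pH = -log(7.9210e-02) = 1.10.

pH = 1.10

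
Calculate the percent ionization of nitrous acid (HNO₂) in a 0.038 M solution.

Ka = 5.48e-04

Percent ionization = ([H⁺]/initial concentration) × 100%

Using Ka equilibrium: x² + Ka×x - Ka×C = 0. Solving: [H⁺] = 4.2976e-03. Percent = (4.2976e-03/0.038) × 100

Percent ionization = 11.3%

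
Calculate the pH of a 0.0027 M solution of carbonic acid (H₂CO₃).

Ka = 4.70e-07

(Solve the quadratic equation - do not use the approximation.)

x² + Ka×x - Ka×C = 0. Using quadratic formula: [H⁺] = 3.5389e-05

pH = 4.45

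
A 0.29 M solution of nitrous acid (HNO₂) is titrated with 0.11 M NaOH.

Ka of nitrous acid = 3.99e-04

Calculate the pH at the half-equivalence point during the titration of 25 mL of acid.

At half-equivalence [HA] = [A⁻], so Henderson-Hasselbalch gives pH = pKa = -log(3.99e-04) = 3.40.

pH = pKa = 3.40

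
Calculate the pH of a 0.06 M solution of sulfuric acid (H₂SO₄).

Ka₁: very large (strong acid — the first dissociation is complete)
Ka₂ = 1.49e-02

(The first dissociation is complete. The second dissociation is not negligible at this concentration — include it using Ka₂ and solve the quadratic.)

First dissociation is complete: [H⁺]₀ = [HSO₄⁻]₀ = C = 0.06 M. Second dissociation HSO₄⁻ ⇌ H⁺ + SO₄²⁻: let x = [SO₄²⁻]. Ka₂ = (C + x)·x / (C − x) = 1.49e-02 → x² + (C + Ka₂)·x − Ka₂·C = 0 → x² + 0.07490·x − 8.940e-04 = 0. x = (−0.07490 + √(0.07490² + 4 × 8.940e-04)) / 2 = 1.0472e-02 M. [H⁺] = C + x = 0.06 + 1.0472e-02 = 7.0472e-02 M. pH = -log(7.0472e-02) = 1.15.

pH = 1.15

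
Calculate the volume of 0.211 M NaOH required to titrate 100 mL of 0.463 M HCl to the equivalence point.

At equivalence: moles acid = moles base. moles HCl = 0.463 × 100/1000 = 0.0463 mol. V_base = moles / 0.211 × 1000 = 219.4 mL.

V_{base} = 219.4 mL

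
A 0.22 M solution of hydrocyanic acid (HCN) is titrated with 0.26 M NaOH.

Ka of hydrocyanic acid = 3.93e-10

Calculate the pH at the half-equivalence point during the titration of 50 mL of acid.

At half-equivalence [HA] = [A⁻], so Henderson-Hasselbalch gives pH = pKa = -log(3.93e-10) = 9.41.

pH = pKa = 9.41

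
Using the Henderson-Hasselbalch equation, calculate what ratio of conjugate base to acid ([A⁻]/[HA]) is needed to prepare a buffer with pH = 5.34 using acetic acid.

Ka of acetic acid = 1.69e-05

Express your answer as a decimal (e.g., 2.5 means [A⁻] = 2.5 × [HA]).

pKa = -log(1.69e-05) = 4.7721. pH = pKa + log([A⁻]/[HA]), so log([A⁻]/[HA]) = pH − pKa = 5.34 − 4.7721 = 0.5679. [A⁻]/[HA] = 10^(0.5679) = 3.70

[A⁻]/[HA] = 3.70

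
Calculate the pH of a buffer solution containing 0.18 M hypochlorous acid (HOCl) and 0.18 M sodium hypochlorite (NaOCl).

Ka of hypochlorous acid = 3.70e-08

pKa = -log(3.70e-08) = 7.43. pH = pKa + log([A⁻]/[HA]) = 7.43 + log(0.18/0.18)

pH = 7.43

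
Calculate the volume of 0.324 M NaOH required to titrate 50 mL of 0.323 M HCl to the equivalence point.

At equivalence: moles acid = moles base. moles HCl = 0.323 × 50/1000 = 0.01615 mol. V_base = moles / 0.324 × 1000 = 49.8 mL.

V_{base} = 49.8 mL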